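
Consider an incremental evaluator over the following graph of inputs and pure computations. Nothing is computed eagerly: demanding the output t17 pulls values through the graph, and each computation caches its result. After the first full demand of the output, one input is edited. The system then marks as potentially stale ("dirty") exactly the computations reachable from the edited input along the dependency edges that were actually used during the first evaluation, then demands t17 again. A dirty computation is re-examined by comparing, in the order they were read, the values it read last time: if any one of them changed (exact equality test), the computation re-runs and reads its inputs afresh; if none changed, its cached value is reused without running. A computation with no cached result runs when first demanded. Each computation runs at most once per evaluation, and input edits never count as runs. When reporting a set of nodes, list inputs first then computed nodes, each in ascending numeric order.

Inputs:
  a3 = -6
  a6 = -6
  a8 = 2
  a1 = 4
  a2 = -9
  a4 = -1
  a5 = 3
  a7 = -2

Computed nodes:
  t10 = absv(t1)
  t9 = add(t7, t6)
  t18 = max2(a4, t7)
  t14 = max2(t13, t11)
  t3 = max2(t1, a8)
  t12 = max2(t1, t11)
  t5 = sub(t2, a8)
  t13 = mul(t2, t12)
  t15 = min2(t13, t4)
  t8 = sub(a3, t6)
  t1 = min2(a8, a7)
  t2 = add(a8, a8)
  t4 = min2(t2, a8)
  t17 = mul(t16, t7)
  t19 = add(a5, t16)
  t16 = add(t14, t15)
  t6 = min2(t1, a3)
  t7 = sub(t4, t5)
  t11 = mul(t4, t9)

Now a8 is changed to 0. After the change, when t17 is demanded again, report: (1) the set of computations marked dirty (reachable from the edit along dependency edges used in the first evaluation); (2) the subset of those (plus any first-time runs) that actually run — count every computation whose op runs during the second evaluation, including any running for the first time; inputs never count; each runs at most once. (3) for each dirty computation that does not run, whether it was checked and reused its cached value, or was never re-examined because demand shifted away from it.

Initial pass — values computed on the first demand:
  t1 = min2(2, -2) = -2
  t2 = add(2, 2) = 4
  t4 = min2(4, 2) = 2
  t5 = sub(4, 2) = 2
  t6 = min2(-2, -6) = -6
  t7 = sub(2, 2) = 0
  t9 = add(0, -6) = -6
  t11 = mul(2, -6) = -12
  t12 = max2(-2, -12) = -2
  t13 = mul(4, -2) = -8
  t14 = max2(-8, -12) = -8
  t15 = min2(-8, 2) = -8
  t16 = add(-8, -8) = -16
  t17 = mul(-16, 0) = 0

Second demand — change propagation:
  t1: re-runs because a8 2->0; new result -2 (unchanged).
  t2: re-runs because a8 2->0; a8 2->0; new result 0.
  t4: re-runs because t2 4->0; a8 2->0; new result 0.
  t5: re-runs because t2 4->0; a8 2->0; new result 0.
  t6: re-examined; everything it read last time is the same (t1 unchanged, a3 unchanged) — cache -6 kept, no run.
  t7: re-runs because t4 2->0; t5 2->0; new result 0 (unchanged).
  t9: re-examined; everything it read last time is the same (t7 unchanged, t6 unchanged) — cache -6 kept, no run.
  t11: re-runs because t4 2->0; new result 0.
  t12: re-runs because t11 -12->0; new result 0.
  t13: re-runs because t2 4->0; t12 -2->0; new result 0.
  t14: re-runs because t13 -8->0; t11 -12->0; new result 0.
  t15: re-runs because t13 -8->0; t4 2->0; new result 0.
  t16: re-runs because t14 -8->0; t15 -8->0; new result 0.
  t17: re-runs because t16 -16->0; new result 0 (unchanged).

The important point: at t6 every value read last time is unchanged, so the dirty flag clears without a run.

Dirty set: t1, t2, t4, t5, t6, t7, t9, t11, t12, t13, t14, t15, t16, t17.
Run set: t1, t2, t4, t5, t7, t11, t12, t13, t14, t15, t16, t17 (12 run).
Re-examined without running (cache reused): t6, t9.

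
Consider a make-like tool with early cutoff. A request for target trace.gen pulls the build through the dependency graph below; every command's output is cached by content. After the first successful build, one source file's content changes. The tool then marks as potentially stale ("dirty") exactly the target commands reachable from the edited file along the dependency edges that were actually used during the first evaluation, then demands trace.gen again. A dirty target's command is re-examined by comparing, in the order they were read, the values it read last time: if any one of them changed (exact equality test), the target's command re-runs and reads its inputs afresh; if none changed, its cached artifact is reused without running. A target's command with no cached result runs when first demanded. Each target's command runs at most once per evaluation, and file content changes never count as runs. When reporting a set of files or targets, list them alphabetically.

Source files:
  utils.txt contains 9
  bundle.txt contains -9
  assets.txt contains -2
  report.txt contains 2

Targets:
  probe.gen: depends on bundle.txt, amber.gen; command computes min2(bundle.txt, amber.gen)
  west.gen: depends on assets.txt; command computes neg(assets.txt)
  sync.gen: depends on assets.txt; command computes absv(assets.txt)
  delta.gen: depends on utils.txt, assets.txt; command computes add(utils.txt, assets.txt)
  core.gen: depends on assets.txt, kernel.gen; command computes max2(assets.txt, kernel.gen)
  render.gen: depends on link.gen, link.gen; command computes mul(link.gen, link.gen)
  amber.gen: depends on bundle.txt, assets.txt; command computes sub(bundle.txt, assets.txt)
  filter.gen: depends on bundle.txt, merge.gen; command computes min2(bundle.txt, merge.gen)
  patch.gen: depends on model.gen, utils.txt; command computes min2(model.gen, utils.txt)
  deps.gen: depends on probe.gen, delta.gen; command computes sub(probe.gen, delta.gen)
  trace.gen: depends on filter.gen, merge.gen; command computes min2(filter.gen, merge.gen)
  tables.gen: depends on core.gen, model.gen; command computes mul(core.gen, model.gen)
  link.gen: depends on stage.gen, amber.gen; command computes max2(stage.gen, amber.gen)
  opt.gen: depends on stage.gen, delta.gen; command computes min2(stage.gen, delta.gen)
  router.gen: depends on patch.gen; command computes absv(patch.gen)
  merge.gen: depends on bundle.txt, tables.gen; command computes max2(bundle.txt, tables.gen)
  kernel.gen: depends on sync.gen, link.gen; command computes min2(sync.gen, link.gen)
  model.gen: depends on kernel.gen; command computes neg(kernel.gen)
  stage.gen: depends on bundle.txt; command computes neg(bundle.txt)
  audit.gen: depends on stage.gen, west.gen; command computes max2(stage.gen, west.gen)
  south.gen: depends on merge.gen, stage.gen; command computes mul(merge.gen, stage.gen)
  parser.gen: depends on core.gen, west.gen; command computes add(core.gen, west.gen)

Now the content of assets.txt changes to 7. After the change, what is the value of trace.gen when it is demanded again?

First demand of the output computes:
  amber.gen = sub(-9, -2) = -7
  stage.gen = neg(-9) = 9
  link.gen = max2(9, -7) = 9
  sync.gen = absv(-2) = 2
  kernel.gen = min2(2, 9) = 2
  core.gen = max2(-2, 2) = 2
  model.gen = neg(2) = -2
  tables.gen = mul(2, -2) = -4
  merge.gen = max2(-9, -4) = -4
  filter.gen = min2(-9, -4) = -9
  trace.gen = min2(-9, -4) = -9

After the edit, cleaning proceeds:
  amber.gen: a read changed (assets.txt -2->7) — executes, giving -16.
  link.gen: a read changed (amber.gen -7->-16) — executes, giving 9 — identical to its old value.
  sync.gen: a read changed (assets.txt -2->7) — executes, giving 7.
  kernel.gen: a read changed (sync.gen 2->7) — executes, giving 7.
  core.gen: a read changed (assets.txt -2->7; kernel.gen 2->7) — executes, giving 7.
  model.gen: a read changed (kernel.gen 2->7) — executes, giving -7.
  tables.gen: a read changed (core.gen 2->7; model.gen -2->-7) — executes, giving -49.
  merge.gen: a read changed (tables.gen -4->-49) — executes, giving -9.
  filter.gen: a read changed (merge.gen -4->-9) — executes, giving -9 — identical to its old value.
  trace.gen: a read changed (merge.gen -4->-9) — executes, giving -9 — identical to its old value.

Demanding trace.gen again yields -9.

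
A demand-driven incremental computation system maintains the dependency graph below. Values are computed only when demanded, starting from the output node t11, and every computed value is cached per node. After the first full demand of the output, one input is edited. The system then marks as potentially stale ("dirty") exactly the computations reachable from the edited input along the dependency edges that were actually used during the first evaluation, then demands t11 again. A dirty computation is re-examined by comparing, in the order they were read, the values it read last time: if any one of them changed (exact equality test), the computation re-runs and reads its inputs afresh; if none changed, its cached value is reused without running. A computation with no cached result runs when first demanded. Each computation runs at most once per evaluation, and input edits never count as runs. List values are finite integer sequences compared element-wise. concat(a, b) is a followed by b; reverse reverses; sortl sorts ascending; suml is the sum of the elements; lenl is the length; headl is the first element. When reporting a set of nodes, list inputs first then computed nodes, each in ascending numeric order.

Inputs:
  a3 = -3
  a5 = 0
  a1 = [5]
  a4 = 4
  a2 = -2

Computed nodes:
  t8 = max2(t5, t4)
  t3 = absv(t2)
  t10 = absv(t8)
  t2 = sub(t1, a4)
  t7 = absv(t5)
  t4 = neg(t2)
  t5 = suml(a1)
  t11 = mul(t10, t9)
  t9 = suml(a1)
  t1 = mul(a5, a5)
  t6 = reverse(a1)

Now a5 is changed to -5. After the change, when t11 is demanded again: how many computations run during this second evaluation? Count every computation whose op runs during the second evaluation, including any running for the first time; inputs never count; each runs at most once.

First evaluation (everything demanded from the output):
  t1 = mul(0, 0) = 0
  t2 = sub(0, 4) = -4
  t4 = neg(-4) = 4
  t5 = suml([5]) = 5
  t8 = max2(5, 4) = 5
  t9 = suml([5]) = 5
  t10 = absv(5) = 5
  t11 = mul(5, 5) = 25

Propagation after the edit:
  t1: runs — a5 0->-5; a5 0->-5; result 25.
  t2: runs — t1 0->25; result 21.
  t4: runs — t2 -4->21; result -21.
  t8: runs — t4 4->-21; result 5 (same value as before).
  t10: checked — values it read are unchanged (t8 unchanged); reused cached 5 without running.
  t11: checked — values it read are unchanged (t10 unchanged, t9 unchanged); reused cached 25 without running.

Key observation: the change is absorbed at t8 — it re-runs but produces the same value, and the output's value is unchanged.

Computations that run: t1, t2, t4, t8 — 4 in total.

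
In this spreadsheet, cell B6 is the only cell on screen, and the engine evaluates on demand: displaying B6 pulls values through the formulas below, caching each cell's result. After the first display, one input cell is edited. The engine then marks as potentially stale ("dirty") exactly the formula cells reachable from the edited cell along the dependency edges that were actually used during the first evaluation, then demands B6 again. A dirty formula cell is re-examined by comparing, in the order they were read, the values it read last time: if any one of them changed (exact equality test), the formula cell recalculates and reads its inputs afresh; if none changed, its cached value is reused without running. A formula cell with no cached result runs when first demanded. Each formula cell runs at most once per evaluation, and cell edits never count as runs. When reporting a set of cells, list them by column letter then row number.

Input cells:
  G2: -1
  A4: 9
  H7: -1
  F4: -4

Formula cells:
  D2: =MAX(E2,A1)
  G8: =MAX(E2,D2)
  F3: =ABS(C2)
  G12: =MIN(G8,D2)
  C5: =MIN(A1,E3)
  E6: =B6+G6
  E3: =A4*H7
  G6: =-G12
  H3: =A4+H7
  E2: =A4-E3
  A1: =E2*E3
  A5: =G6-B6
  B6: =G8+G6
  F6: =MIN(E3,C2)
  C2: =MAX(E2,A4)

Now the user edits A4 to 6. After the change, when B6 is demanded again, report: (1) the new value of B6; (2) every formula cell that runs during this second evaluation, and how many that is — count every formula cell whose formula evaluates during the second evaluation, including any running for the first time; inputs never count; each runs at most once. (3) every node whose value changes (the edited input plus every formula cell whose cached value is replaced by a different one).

B6 now evaluates to 0.
Run set: A1, B6, D2, E2, E3, G6, G8, G12 (8 run).
Changed values: A1, A4, D2, E2, E3, G6, G8, G12.

Initial pass — values computed on the first demand:
  E3 = 9 * -1 = -9
  E2 = 9 - -9 = 18
  A1 = 18 * -9 = -162
  D2 = MAX(18, -162) = 18
  G8 = MAX(18, 18) = 18
  G12 = MIN(18, 18) = 18
  G6 = -(18) = -18
  B6 = 18 + -18 = 0

Second demand — change propagation:
  E3: re-runs because A4 9->6; new result -6.
  E2: re-runs because A4 9->6; E3 -9->-6; new result 12.
  A1: re-runs because E2 18->12; E3 -9->-6; new result -72.
  D2: re-runs because E2 18->12; A1 -162->-72; new result 12.
  G8: re-runs because E2 18->12; D2 18->12; new result 12.
  G12: re-runs because G8 18->12; D2 18->12; new result 12.
  G6: re-runs because G12 18->12; new result -12.
  B6: re-runs because G8 18->12; G6 -18->-12; new result 0 (unchanged).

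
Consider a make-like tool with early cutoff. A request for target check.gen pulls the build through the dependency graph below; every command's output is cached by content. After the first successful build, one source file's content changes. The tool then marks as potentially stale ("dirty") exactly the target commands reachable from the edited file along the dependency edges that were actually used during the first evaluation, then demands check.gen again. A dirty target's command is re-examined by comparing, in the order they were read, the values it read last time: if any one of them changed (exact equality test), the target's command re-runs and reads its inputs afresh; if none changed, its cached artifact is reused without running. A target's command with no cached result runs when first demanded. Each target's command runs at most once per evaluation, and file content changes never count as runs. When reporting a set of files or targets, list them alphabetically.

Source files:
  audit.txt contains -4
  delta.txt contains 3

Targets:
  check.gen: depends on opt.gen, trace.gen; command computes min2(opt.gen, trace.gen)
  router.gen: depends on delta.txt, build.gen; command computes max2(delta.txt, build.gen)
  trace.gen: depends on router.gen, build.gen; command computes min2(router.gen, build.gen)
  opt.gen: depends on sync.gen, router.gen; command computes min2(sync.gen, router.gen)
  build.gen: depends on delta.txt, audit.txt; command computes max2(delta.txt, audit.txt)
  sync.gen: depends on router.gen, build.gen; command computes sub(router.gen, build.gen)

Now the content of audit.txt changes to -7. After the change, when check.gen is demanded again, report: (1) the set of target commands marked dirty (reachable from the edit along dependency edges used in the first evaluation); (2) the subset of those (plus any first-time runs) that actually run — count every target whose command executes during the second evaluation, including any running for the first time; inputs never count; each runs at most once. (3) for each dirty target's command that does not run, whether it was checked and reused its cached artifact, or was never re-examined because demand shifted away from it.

The edit dirties: build.gen, check.gen, opt.gen, router.gen, sync.gen, trace.gen.
1 target commands run: build.gen.
Cache hits after checking: check.gen, opt.gen, router.gen, sync.gen, trace.gen.
Note the absorption at build.gen: it re-runs yet its value is the same, leaving the output's value untouched.

First demand of the output computes:
  build.gen = max2(3, -4) = 3
  router.gen = max2(3, 3) = 3
  sync.gen = sub(3, 3) = 0
  opt.gen = min2(0, 3) = 0
  trace.gen = min2(3, 3) = 3
  check.gen = min2(0, 3) = 0

After the edit, cleaning proceeds:
  build.gen: a read changed (audit.txt -4->-7) — executes, giving 3 — identical to its old value.
  router.gen: dirty, but its reads are unchanged (delta.txt unchanged, build.gen unchanged); cached 3 stands.
  sync.gen: dirty, but its reads are unchanged (router.gen unchanged, build.gen unchanged); cached 0 stands.
  opt.gen: dirty, but its reads are unchanged (sync.gen unchanged, router.gen unchanged); cached 0 stands.
  trace.gen: dirty, but its reads are unchanged (router.gen unchanged, build.gen unchanged); cached 3 stands.
  check.gen: dirty, but its reads are unchanged (opt.gen unchanged, trace.gen unchanged); cached 0 stands.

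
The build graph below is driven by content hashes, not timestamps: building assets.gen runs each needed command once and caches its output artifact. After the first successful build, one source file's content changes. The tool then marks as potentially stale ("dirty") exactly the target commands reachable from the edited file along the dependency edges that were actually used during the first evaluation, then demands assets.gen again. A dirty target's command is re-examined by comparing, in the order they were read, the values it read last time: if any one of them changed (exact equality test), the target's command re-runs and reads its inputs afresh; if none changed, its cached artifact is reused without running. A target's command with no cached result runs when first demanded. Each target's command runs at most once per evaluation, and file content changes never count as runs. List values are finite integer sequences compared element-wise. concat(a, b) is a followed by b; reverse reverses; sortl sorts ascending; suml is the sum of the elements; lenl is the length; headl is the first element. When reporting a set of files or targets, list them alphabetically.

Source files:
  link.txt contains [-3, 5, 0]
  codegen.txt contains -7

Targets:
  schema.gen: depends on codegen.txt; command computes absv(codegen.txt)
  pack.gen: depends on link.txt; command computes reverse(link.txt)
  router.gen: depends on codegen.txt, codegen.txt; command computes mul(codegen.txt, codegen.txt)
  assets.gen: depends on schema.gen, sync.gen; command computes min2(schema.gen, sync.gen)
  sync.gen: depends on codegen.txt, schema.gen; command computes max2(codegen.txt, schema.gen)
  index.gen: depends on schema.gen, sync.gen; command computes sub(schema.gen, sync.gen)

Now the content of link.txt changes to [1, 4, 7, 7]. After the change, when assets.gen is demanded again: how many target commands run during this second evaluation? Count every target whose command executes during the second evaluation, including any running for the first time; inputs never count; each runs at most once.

Run set: none (0 run).
The important point: nothing the output needs ever reads link.txt, so the edit is invisible to it.

Initial pass — values computed on the first demand:
  schema.gen = absv(-7) = 7
  sync.gen = max2(-7, 7) = 7
  assets.gen = min2(7, 7) = 7

Second demand — change propagation:
  no demanded computation ever read link.txt, so the edit dirties nothing and nothing runs.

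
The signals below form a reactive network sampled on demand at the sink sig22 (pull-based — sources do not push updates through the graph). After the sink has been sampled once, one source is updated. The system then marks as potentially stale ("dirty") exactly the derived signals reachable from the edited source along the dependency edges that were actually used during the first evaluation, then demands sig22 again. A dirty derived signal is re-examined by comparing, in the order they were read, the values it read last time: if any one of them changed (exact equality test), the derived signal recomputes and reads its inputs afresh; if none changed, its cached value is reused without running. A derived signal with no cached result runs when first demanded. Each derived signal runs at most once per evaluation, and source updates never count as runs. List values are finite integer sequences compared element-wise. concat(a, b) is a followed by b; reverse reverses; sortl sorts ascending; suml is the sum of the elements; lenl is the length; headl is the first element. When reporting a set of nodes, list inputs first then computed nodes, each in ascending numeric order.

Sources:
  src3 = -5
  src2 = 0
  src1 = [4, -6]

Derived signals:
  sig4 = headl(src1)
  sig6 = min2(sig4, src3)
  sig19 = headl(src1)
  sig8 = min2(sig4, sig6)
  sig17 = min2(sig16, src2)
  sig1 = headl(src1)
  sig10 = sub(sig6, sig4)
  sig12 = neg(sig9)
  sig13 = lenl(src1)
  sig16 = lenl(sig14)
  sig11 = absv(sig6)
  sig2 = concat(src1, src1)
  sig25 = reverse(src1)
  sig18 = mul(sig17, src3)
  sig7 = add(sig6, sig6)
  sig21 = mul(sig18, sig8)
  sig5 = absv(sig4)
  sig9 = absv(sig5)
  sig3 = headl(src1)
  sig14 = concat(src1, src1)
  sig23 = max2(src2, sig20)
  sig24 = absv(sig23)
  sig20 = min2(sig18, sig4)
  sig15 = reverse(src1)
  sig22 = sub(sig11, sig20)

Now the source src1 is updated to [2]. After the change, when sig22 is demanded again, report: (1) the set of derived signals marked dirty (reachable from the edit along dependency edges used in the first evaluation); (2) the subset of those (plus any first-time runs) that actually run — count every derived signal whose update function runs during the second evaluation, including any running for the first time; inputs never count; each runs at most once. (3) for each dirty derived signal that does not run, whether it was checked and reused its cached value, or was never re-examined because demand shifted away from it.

Dirty set: sig4, sig6, sig11, sig14, sig16, sig17, sig18, sig20, sig22.
Run set: sig4, sig6, sig14, sig16, sig17, sig20 (6 run).
Re-examined without running (cache reused): sig11, sig18, sig22.
The important point: at sig11 every value read last time is unchanged, so the dirty flag clears without a run.

Initial pass — values computed on the first demand:
  sig4 = headl([4, -6]) = 4
  sig6 = min2(4, -5) = -5
  sig11 = absv(-5) = 5
  sig14 = concat([4, -6], [4, -6]) = [4, -6, 4, -6]
  sig16 = lenl([4, -6, 4, -6]) = 4
  sig17 = min2(4, 0) = 0
  sig18 = mul(0, -5) = 0
  sig20 = min2(0, 4) = 0
  sig22 = sub(5, 0) = 5

Second demand — change propagation:
  sig4: re-runs because src1 [4, -6]->[2]; new result 2.
  sig6: re-runs because sig4 4->2; new result -5 (unchanged).
  sig11: re-examined; everything it read last time is the same (sig6 unchanged) — cache 5 kept, no run.
  sig14: re-runs because src1 [4, -6]->[2]; src1 [4, -6]->[2]; new result [2, 2].
  sig16: re-runs because sig14 [4, -6, 4, -6]->[2, 2]; new result 2.
  sig17: re-runs because sig16 4->2; new result 0 (unchanged).
  sig18: re-examined; everything it read last time is the same (sig17 unchanged, src3 unchanged) — cache 0 kept, no run.
  sig20: re-runs because sig4 4->2; new result 0 (unchanged).
  sig22: re-examined; everything it read last time is the same (sig11 unchanged, sig20 unchanged) — cache 5 kept, no run.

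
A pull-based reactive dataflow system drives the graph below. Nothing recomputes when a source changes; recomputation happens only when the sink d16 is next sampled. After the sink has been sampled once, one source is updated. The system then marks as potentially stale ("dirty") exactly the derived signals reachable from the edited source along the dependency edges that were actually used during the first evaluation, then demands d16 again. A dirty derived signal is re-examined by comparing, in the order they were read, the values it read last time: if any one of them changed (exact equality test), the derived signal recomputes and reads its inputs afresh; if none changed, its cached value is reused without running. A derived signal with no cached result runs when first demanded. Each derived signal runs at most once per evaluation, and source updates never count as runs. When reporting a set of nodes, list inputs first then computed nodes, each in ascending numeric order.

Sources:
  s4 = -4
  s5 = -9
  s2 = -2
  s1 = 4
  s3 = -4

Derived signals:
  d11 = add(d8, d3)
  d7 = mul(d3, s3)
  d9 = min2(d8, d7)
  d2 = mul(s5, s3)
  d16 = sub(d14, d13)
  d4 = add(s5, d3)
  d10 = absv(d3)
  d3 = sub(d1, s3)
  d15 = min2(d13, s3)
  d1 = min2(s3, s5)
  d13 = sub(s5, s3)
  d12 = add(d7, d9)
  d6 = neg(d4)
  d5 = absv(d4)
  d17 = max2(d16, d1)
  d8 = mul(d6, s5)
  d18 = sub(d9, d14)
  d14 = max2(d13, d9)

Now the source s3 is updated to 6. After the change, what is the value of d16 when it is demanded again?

New value of d16: 0.

First evaluation (everything demanded from the output):
  d1 = min2(-4, -9) = -9
  d3 = sub(-9, -4) = -5
  d4 = add(-9, -5) = -14
  d6 = neg(-14) = 14
  d7 = mul(-5, -4) = 20
  d8 = mul(14, -9) = -126
  d9 = min2(-126, 20) = -126
  d13 = sub(-9, -4) = -5
  d14 = max2(-5, -126) = -5
  d16 = sub(-5, -5) = 0

Propagation after the edit:
  d1: runs — s3 -4->6; result -9 (same value as before).
  d3: runs — s3 -4->6; result -15.
  d4: runs — d3 -5->-15; result -24.
  d6: runs — d4 -14->-24; result 24.
  d7: runs — d3 -5->-15; s3 -4->6; result -90.
  d8: runs — d6 14->24; result -216.
  d9: runs — d8 -126->-216; d7 20->-90; result -216.
  d13: runs — s3 -4->6; result -15.
  d14: runs — d13 -5->-15; d9 -126->-216; result -15.
  d16: runs — d14 -5->-15; d13 -5->-15; result 0 (same value as before).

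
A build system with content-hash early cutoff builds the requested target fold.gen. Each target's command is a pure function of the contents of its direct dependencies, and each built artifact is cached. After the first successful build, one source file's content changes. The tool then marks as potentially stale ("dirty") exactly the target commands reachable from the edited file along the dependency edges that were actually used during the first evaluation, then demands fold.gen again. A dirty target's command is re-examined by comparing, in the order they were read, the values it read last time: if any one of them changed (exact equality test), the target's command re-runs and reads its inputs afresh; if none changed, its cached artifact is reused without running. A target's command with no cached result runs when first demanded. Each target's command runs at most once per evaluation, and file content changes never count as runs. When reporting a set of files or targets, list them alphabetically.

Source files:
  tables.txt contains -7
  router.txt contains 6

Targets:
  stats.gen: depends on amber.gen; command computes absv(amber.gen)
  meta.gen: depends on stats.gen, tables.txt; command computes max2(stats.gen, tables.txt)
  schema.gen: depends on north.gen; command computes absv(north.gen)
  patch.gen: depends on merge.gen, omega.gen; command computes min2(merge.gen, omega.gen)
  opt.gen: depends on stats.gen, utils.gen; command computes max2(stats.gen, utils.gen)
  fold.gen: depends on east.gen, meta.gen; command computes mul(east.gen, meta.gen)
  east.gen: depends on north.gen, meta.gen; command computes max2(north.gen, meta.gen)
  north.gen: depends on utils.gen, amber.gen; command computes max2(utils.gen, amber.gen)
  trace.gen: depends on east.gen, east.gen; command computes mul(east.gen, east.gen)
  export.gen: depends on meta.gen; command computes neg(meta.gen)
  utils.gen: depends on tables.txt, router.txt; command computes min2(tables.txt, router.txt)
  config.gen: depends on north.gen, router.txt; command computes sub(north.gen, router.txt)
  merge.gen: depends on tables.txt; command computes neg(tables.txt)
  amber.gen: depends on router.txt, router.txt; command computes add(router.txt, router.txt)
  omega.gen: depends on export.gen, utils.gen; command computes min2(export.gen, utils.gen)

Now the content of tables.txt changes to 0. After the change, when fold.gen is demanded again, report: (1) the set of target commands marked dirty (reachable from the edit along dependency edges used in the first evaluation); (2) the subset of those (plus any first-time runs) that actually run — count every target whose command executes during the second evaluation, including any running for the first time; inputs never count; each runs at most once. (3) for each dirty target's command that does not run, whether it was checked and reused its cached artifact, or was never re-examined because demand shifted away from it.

Marked dirty: east.gen, fold.gen, meta.gen, north.gen, utils.gen.
Target commands that run: meta.gen, north.gen, utils.gen — 3 in total.
Checked but reused from cache: east.gen, fold.gen.
Key observation: the cutoff stops propagation at east.gen — its inputs' values are unchanged, so it reuses its cache.

First evaluation (everything demanded from the output):
  amber.gen = add(6, 6) = 12
  stats.gen = absv(12) = 12
  meta.gen = max2(12, -7) = 12
  utils.gen = min2(-7, 6) = -7
  north.gen = max2(-7, 12) = 12
  east.gen = max2(12, 12) = 12
  fold.gen = mul(12, 12) = 144

Propagation after the edit:
  meta.gen: runs — tables.txt -7->0; result 12 (same value as before).
  utils.gen: runs — tables.txt -7->0; result 0.
  north.gen: runs — utils.gen -7->0; result 12 (same value as before).
  east.gen: checked — values it read are unchanged (north.gen unchanged, meta.gen unchanged); reused cached 12 without running.
  fold.gen: checked — values it read are unchanged (east.gen unchanged, meta.gen unchanged); reused cached 144 without running.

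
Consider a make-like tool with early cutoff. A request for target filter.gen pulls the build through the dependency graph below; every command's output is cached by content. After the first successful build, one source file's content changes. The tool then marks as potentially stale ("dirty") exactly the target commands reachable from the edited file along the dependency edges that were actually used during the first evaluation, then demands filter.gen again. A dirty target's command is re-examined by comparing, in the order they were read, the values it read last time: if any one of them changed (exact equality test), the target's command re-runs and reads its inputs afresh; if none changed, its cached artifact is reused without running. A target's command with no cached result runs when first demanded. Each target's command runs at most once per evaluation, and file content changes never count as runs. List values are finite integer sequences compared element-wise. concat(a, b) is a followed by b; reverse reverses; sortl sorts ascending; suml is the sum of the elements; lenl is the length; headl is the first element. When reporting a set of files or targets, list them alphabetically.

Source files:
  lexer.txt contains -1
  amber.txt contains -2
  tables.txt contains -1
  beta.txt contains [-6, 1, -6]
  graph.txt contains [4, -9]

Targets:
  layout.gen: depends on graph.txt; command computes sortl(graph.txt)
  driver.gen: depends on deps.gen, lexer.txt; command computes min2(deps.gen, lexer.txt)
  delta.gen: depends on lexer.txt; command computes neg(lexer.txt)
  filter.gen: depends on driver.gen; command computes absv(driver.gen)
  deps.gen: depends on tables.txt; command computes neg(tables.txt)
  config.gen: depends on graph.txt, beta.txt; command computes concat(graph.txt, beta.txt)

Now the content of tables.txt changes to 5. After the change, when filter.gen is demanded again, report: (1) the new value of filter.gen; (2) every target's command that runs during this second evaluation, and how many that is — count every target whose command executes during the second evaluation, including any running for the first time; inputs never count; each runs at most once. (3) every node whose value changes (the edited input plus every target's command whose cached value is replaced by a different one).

First demand of the output computes:
  deps.gen = neg(-1) = 1
  driver.gen = min2(1, -1) = -1
  filter.gen = absv(-1) = 1

After the edit, cleaning proceeds:
  deps.gen: a read changed (tables.txt -1->5) — executes, giving -5.
  driver.gen: a read changed (deps.gen 1->-5) — executes, giving -5.
  filter.gen: a read changed (driver.gen -1->-5) — executes, giving 5.

Demanding filter.gen again yields 5.
3 target commands run: deps.gen, driver.gen, filter.gen.
The nodes whose values change: deps.gen, driver.gen, filter.gen, tables.txt.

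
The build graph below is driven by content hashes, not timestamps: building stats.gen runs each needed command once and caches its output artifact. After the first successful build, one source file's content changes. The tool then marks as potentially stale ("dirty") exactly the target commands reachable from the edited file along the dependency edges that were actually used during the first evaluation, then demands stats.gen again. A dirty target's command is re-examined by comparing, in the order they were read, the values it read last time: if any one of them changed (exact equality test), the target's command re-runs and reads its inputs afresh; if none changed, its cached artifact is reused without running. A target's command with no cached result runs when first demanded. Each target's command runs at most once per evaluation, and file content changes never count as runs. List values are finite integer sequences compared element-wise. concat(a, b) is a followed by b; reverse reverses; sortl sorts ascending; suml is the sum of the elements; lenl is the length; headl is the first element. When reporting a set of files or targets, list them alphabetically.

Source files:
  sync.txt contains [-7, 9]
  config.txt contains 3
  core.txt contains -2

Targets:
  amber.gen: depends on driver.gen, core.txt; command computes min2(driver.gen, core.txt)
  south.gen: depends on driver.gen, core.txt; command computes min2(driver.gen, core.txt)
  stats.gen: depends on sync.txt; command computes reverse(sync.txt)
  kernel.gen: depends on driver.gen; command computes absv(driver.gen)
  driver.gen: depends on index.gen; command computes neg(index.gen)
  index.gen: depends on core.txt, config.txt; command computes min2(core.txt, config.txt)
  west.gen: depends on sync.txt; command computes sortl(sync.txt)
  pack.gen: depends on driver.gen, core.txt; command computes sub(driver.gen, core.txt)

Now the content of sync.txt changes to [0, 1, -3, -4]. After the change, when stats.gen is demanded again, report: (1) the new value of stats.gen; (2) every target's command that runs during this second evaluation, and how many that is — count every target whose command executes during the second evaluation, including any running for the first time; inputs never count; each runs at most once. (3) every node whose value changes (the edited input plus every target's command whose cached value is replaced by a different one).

Initial pass — values computed on the first demand:
  stats.gen = reverse([-7, 9]) = [9, -7]

Second demand — change propagation:
  stats.gen: re-runs because sync.txt [-7, 9]->[0, 1, -3, -4]; new result [-4, -3, 1, 0].

stats.gen now evaluates to [-4, -3, 1, 0].
Run set: stats.gen (1 run).
Changed values: stats.gen, sync.txt.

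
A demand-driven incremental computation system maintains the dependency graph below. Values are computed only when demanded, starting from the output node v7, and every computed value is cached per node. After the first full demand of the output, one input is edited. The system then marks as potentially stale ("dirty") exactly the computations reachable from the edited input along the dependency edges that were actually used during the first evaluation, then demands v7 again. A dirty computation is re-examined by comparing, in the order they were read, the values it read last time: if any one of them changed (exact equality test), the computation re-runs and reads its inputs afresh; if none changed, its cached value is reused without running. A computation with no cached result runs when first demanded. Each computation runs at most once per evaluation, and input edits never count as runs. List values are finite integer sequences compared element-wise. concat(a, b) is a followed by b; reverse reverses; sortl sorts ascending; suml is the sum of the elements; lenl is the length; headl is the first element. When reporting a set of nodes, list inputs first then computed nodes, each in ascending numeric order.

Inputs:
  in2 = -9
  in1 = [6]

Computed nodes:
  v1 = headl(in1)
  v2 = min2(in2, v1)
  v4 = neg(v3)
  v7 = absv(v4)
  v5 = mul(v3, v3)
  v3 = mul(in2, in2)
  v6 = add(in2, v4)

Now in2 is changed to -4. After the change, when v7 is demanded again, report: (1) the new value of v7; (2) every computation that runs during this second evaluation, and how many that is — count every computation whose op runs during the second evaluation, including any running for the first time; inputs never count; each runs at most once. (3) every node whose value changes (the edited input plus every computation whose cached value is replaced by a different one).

First evaluation (everything demanded from the output):
  v3 = mul(-9, -9) = 81
  v4 = neg(81) = -81
  v7 = absv(-81) = 81

Propagation after the edit:
  v3: runs — in2 -9->-4; in2 -9->-4; result 16.
  v4: runs — v3 81->16; result -16.
  v7: runs — v4 -81->-16; result 16.

New value of v7: 16.
Computations that run: v3, v4, v7 — 3 in total.
Values that change: in2, v3, v4, v7.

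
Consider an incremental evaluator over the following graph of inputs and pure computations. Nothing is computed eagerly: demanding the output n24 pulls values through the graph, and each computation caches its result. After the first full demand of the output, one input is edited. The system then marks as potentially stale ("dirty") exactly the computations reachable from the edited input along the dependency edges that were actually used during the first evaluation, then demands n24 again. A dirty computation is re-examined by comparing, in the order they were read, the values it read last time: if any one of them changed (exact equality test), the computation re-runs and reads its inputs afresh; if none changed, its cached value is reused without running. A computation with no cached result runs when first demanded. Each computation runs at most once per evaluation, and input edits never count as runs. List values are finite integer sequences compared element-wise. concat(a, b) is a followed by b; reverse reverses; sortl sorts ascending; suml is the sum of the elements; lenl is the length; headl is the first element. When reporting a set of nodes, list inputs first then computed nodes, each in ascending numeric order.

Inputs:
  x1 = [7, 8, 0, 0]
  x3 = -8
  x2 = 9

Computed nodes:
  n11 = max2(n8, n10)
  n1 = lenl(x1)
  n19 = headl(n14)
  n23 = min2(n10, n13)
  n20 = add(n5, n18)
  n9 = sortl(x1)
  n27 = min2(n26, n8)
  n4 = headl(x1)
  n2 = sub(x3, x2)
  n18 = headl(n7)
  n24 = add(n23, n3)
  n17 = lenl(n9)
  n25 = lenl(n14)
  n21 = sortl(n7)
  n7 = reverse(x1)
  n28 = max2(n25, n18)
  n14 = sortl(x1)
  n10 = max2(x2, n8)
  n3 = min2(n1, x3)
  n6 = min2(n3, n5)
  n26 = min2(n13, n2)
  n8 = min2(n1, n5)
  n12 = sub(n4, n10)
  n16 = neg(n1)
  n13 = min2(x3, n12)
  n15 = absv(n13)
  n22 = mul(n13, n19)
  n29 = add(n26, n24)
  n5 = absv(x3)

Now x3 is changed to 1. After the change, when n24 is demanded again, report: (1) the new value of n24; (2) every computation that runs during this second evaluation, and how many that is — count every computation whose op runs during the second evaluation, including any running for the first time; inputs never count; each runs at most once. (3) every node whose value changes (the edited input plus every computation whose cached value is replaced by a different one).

n24 now evaluates to -1.
Run set: n3, n5, n8, n10, n13, n23, n24 (7 run).
Changed values: x3, n3, n5, n8, n13, n23, n24.
The important point: at n12 every value read last time is unchanged, so the dirty flag clears without a run.

Initial pass — values computed on the first demand:
  n1 = lenl([7, 8, 0, 0]) = 4
  n3 = min2(4, -8) = -8
  n4 = headl([7, 8, 0, 0]) = 7
  n5 = absv(-8) = 8
  n8 = min2(4, 8) = 4
  n10 = max2(9, 4) = 9
  n12 = sub(7, 9) = -2
  n13 = min2(-8, -2) = -8
  n23 = min2(9, -8) = -8
  n24 = add(-8, -8) = -16

Second demand — change propagation:
  n3: re-runs because x3 -8->1; new result 1.
  n5: re-runs because x3 -8->1; new result 1.
  n8: re-runs because n5 8->1; new result 1.
  n10: re-runs because n8 4->1; new result 9 (unchanged).
  n12: re-examined; everything it read last time is the same (n4 unchanged, n10 unchanged) — cache -2 kept, no run.
  n13: re-runs because x3 -8->1; new result -2.
  n23: re-runs because n13 -8->-2; new result -2.
  n24: re-runs because n23 -8->-2; n3 -8->1; new result -1.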